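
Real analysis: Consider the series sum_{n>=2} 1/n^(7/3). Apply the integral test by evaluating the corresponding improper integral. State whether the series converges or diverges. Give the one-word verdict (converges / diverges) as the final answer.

Let f(x) = x^(-7/3). Then f is positive, continuous, and decreasing on [2, infinity), so the integral test applies.
Compute the improper integral int_{2}^infinity f(x) dx:
  antiderivative F(x) = -3/(4*x^(4/3)).
  As x -> infinity, F(x) -> 0 (since p = 7/3 > 1).
  So int = F(infinity) - F(2) = 0 - (-3*2^(2/3)/16) = 3*2^(2/3)/16.
  Finite, so by the integral test, the series converges.

converges


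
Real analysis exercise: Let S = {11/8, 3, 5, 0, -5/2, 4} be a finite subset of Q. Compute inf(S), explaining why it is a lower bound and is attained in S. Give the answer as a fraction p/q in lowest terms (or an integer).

S is finite, so inf(S) = min(S).
Sorted increasing:
-5/2, 0, 11/8, 3, 4, 5
The extremum is -5/2.
For every x in S, x >= -5/2. And -5/2 is in S, so it is attained.
Therefore inf(S) = -5/2.

-5/2


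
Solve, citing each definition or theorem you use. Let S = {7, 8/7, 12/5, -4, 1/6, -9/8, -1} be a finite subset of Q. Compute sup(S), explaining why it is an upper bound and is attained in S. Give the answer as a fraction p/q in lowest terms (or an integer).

S is finite, so sup(S) = max(S).
Sorted decreasing:
7, 12/5, 8/7, 1/6, -1, -9/8, -4
The extremum is 7.
For every x in S, x <= 7. And 7 is in S, so it is attained.
Therefore sup(S) = 7.

7


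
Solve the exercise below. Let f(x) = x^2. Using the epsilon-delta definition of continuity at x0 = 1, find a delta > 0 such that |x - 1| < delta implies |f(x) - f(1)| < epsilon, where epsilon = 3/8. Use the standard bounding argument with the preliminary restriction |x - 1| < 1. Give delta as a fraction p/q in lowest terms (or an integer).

Factor: |x^2 - (1)^2| = |x - 1| * |x + 1|.
Impose |x - 1| < 1 first. Then |x + 1| = |(x - 1) + 2*(1)| <= |x - 1| + 2*|1| < 1 + 2 = 3.
So |x^2 - (1)^2| < delta * 3.
We need delta * 3 <= 3/8, i.e. delta <= 3/8/3 = 1/8.
Since 1/8 < 1, this is tighter than 1; take delta = 1/8.
So delta = 1/8 works.

1/8


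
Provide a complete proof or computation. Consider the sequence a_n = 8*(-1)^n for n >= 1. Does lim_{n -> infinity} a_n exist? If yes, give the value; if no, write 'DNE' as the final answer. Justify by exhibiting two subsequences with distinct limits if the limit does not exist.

Examine the behaviour of a_n along subsequences.
Even-n subsequence a_{2k} = 8 -> 8. Odd-n subsequence a_{2k+1} = -8 -> -8.
Since these two subsequential limits are 8 and -8, distinct, the full sequence cannot converge (a convergent sequence has all subsequences tending to the same limit). So lim a_n does not exist.

DNE


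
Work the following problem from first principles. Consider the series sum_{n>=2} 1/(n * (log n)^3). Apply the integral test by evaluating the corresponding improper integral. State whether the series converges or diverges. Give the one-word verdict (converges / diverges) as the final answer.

Let f(x) = 1/(x*log(x)^3). Then f is positive, continuous, and decreasing on [2, infinity), so the integral test applies.
Compute the improper integral int_{2}^infinity f(x) dx:
  antiderivative F(x) = -1/(2*log(x)^2).
  F(x) -> 0 as x -> infinity.  int = 0 - F(2) = 1/(2*log(2)^2) < infinity. By the integral test, the series converges.

converges


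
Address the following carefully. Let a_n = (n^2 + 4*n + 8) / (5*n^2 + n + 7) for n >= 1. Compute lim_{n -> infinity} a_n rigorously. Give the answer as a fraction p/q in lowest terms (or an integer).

Divide numerator and denominator by n^2, the highest power:
numerator / n^2 = 1 + 4/n + 8/n^2
denominator / n^2 = 5 + 1/n + 7/n^2
As n -> infinity, all terms of the form c/n^k (k >= 1) tend to 0.
So numerator / n^2 -> 1 and denominator / n^2 -> 5.
Therefore lim a_n = 1/5.

1/5


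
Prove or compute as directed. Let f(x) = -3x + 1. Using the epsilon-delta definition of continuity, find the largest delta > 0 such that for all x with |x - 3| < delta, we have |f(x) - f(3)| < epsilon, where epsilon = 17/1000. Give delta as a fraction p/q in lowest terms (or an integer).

We compute f(3) = -3*(3) + 1 = -8.
|f(x) - f(3)| = |-3x + 1 - (-8)| = |-3(x - 3)| = 3|x - 3|.
We need 3|x - 3| < 17/1000, i.e. |x - 3| < 17/1000 / 3 = 17/3000.
So any delta <= 17/3000 works. Conversely, if delta > 17/3000, then x = 3 + 17/3000 satisfies |x - 3| = 17/3000 < delta but |f(x) - f(3)| = 3 * 17/3000 = 17/1000, which is not < 17/1000; so no larger delta works.
Hence the largest such delta is 17/3000.

17/3000


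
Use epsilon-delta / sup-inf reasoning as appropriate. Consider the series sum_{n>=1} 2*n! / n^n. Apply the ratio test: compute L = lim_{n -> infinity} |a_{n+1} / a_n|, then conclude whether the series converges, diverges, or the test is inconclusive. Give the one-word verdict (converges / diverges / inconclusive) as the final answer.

Let a_n denote the general term. Form the ratio a_{n+1}/a_n and simplify:
a_{n+1}/a_n = (n/(n + 1))^n
Take the limit as n -> infinity: L = exp(-1).
Since L = exp(-1) < 1, the ratio test implies the series converges.

converges


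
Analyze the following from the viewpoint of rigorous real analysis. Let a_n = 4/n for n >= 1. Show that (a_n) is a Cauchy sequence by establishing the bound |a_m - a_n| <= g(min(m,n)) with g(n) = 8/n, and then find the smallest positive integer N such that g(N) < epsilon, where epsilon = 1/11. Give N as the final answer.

For any m, n >= 1, by the triangle inequality:
|a_m - a_n| = |4/m - 4/n| <= 4*1/m + 4*1/n <= 8/min(m,n).
So g(n) = 8/n bounds the Cauchy difference. Since g(n) -> 0, (a_n) is Cauchy.
Now solve g(N) < 1/11: 8/N < 1/11 <=> N > 8 / (1/11) = 88.
The smallest integer strictly greater than 88 is N = 89.
Check: g(89) = 8/89 = 8/89 < 1/11; g(88) = 1/11 >= 1/11. So N = 89.

89


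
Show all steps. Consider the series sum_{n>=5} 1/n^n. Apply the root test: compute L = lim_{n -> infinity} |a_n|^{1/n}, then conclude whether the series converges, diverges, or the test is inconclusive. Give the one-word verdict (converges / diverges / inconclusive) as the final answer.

Let a_n denote the general term. Form |a_n|^(1/n) and simplify:
|a_n|^(1/n) = 1/n
Take the limit as n -> infinity: L = 0.
Since L = 0 < 1, the root test implies convergence.

converges


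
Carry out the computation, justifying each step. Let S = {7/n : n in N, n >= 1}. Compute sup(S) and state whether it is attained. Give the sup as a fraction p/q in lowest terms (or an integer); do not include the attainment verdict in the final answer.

Analysis:
- Values: 7, 7/2, 7/3, 7/4, ... strictly decreasing.
- The maximum is 7 (n=1); sup = 7 (attained).
- The set is bounded below by 0; 7/n -> 0 so 0 is the greatest lower bound.
- 0 is not in the set, so inf = 0 is not attained.
Conclusion: sup(S) = 7, attained in S.

7


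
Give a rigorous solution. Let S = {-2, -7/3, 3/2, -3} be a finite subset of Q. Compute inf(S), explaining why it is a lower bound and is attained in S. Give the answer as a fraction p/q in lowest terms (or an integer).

S is finite, so inf(S) = min(S).
Sorted increasing:
-3, -7/3, -2, 3/2
The extremum is -3.
For every x in S, x >= -3. And -3 is in S, so it is attained.
Therefore inf(S) = -3.

-3


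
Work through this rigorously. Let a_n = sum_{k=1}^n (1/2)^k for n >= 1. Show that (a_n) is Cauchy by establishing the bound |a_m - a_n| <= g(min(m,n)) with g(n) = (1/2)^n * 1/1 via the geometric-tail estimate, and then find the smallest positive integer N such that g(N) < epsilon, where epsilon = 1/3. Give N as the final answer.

For m > n >= 1: |a_m - a_n| = sum_{k=n+1}^m (1/2)^k < sum_{k=n+1}^infinity (1/2)^k = (1/2)^(n+1) / (1 - 1/2) = (1/2)^n * (1/2) * (2/1) = (1/2)^n * 1/1.
So g(n) = (1/2)^n / 1. Since g(n) -> 0, (a_n) is Cauchy.
Now solve g(N) < 1/3: (1/2)^N / 1 < 1/3 <=> 2^N > 1 / (1 * 1/3) = 3.
Check powers of 2: 2^1 = 2 <= 3, 2^2 = 4 > 3.
So the smallest such N is 2. Check: g(2) = 1/(1 * 4) = 1/4 < 1/3.

2


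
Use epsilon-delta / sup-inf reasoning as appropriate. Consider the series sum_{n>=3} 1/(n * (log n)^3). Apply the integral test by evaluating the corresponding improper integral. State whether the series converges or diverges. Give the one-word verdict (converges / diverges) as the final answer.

Let f(x) = 1/(x*log(x)^3). Then f is positive, continuous, and decreasing on [3, infinity), so the integral test applies.
Compute the improper integral int_{3}^infinity f(x) dx:
  antiderivative F(x) = -1/(2*log(x)^2).
  F(x) -> 0 as x -> infinity.  int = 0 - F(3) = 1/(2*log(3)^2) < infinity. By the integral test, the series converges.

converges


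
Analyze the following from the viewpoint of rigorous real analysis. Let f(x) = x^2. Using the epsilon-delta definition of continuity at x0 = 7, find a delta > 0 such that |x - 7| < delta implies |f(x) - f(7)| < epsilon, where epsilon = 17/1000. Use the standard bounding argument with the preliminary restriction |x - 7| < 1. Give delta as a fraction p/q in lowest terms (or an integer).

Factor: |x^2 - (7)^2| = |x - 7| * |x + 7|.
Impose |x - 7| < 1 first. Then |x + 7| = |(x - 7) + 2*(7)| <= |x - 7| + 2*|7| < 1 + 14 = 15.
So |x^2 - (7)^2| < delta * 15.
We need delta * 15 <= 17/1000, i.e. delta <= 17/1000/15 = 17/15000.
Since 17/15000 < 1, this is tighter than 1; take delta = 17/15000.
So delta = 17/15000 works.

17/15000


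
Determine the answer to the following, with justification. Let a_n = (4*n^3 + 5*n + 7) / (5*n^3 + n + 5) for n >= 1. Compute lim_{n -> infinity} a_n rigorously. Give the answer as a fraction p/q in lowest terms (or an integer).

Divide numerator and denominator by n^3, the highest power:
numerator / n^3 = 4 + 5/n^2 + 7/n^3
denominator / n^3 = 5 + n^(-2) + 5/n^3
As n -> infinity, all terms of the form c/n^k (k >= 1) tend to 0.
So numerator / n^3 -> 4 and denominator / n^3 -> 5.
Therefore lim a_n = 4/5.

4/5


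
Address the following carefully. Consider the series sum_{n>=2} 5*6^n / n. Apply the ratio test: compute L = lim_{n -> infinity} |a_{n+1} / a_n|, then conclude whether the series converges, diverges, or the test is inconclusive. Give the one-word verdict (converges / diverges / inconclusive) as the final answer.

Let a_n denote the general term. Form the ratio a_{n+1}/a_n and simplify:
a_{n+1}/a_n = 6*n/(n + 1)
Take the limit as n -> infinity: L = 6.
Since L = 6 > 1 (or L = infinity), the ratio test implies the series diverges.

diverges


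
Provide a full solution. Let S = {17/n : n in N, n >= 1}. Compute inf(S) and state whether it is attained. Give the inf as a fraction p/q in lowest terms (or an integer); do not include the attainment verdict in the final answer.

Analysis:
- Values: 17, 17/2, 17/3, 17/4, ... strictly decreasing.
- The maximum is 17 (n=1); sup = 17 (attained).
- The set is bounded below by 0; 17/n -> 0 so 0 is the greatest lower bound.
- 0 is not in the set, so inf = 0 is not attained.
Conclusion: inf(S) = 0, not attained in S.

0


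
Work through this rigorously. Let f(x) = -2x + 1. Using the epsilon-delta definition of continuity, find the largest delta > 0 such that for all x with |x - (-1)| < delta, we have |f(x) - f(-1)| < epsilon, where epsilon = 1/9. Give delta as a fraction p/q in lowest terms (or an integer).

We compute f(-1) = -2*(-1) + 1 = 3.
|f(x) - f(-1)| = |-2x + 1 - (3)| = |-2(x - (-1))| = 2|x - (-1)|.
We need 2|x - (-1)| < 1/9, i.e. |x - (-1)| < 1/9 / 2 = 1/18.
So any delta <= 1/18 works. Conversely, if delta > 1/18, then x = -1 + 1/18 satisfies |x - (-1)| = 1/18 < delta but |f(x) - f(-1)| = 2 * 1/18 = 1/9, which is not < 1/9; so no larger delta works.
Hence the largest such delta is 1/18.

1/18


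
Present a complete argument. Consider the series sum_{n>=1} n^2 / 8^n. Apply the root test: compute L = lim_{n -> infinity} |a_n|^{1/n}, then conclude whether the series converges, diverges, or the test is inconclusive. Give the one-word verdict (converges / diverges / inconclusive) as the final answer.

Let a_n denote the general term. Form |a_n|^(1/n) and simplify:
|a_n|^(1/n) = n^(2/n)/8
Take the limit as n -> infinity: L = 1/8.
Since L = 1/8 < 1, the root test implies convergence.

converges


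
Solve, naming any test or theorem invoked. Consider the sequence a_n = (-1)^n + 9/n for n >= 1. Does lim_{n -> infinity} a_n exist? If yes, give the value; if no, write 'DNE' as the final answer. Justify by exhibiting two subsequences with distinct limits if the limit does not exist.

Examine the behaviour of a_n along subsequences.
a_{2k} = 1 + 9/(2k) -> 1. a_{2k+1} = -1 + 9/(2k+1) -> -1.
Since these two subsequential limits are 1 and -1, distinct, the full sequence cannot converge (a convergent sequence has all subsequences tending to the same limit). So lim a_n does not exist.

DNE


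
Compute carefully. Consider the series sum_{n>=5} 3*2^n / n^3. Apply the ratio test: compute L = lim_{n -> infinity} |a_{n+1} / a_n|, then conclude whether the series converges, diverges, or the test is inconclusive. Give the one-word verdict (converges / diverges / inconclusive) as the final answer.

Let a_n denote the general term. Form the ratio a_{n+1}/a_n and simplify:
a_{n+1}/a_n = 2*n^3/(n + 1)^3
Take the limit as n -> infinity: L = 2.
Since L = 2 > 1 (or L = infinity), the ratio test implies the series diverges.

diverges


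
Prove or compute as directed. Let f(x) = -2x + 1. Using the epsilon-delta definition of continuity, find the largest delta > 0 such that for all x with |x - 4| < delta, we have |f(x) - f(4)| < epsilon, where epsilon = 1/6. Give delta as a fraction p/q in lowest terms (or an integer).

We compute f(4) = -2*(4) + 1 = -7.
|f(x) - f(4)| = |-2x + 1 - (-7)| = |-2(x - 4)| = 2|x - 4|.
We need 2|x - 4| < 1/6, i.e. |x - 4| < 1/6 / 2 = 1/12.
So any delta <= 1/12 works. Conversely, if delta > 1/12, then x = 4 + 1/12 satisfies |x - 4| = 1/12 < delta but |f(x) - f(4)| = 2 * 1/12 = 1/6, which is not < 1/6; so no larger delta works.
Hence the largest such delta is 1/12.

1/12


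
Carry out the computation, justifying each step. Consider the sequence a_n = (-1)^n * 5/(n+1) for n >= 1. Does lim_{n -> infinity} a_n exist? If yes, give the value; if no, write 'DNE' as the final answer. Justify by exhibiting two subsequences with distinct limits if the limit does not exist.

Examine the behaviour of a_n along subsequences.
Even-n subsequence a_{2k} = 5/(2k+1) -> 0. Odd-n subsequence a_{2k+1} = -5/(2k+2) -> 0. Both tend to 0, which suggests the limit is 0; verify directly.
|a_n - 0| = 5/(n+1) < 5/n for every n >= 1.
Given epsilon > 0, choose a positive integer N > 5/epsilon. Then for all n >= N, |a_n| < 5/n <= 5/N < epsilon.
So by the definition of the limit, lim a_n exists and equals 0.

0


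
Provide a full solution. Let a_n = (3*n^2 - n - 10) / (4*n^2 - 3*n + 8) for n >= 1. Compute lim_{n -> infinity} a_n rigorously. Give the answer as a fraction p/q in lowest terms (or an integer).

Divide numerator and denominator by n^2, the highest power:
numerator / n^2 = 3 - 1/n - 10/n^2
denominator / n^2 = 4 - 3/n + 8/n^2
As n -> infinity, all terms of the form c/n^k (k >= 1) tend to 0.
So numerator / n^2 -> 3 and denominator / n^2 -> 4.
Therefore lim a_n = 3/4.

3/4


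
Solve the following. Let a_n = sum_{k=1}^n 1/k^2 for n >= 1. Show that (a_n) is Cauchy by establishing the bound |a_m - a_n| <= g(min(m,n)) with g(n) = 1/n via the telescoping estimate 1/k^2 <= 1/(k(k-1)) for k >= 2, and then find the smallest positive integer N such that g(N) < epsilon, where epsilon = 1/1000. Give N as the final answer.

For m > n >= 1: |a_m - a_n| = sum_{k=n+1}^m 1/k^2.
Use 1/k^2 <= 1/(k(k-1)) = 1/(k-1) - 1/k for k >= 2:
sum_{k=n+1}^m 1/k^2 <= sum_{k=n+1}^m (1/(k-1) - 1/k) = 1/n - 1/m <= 1/n.
By symmetry the same bound holds with n,m swapped, so |a_m - a_n| <= 1/min(m,n) = g(min(m,n)). Since g(n) -> 0, (a_n) is Cauchy.
Now solve g(N) < 1/1000: 1/N < 1/1000 <=> N > 1/(1/1000) = 1000.
The smallest integer strictly greater than 1000 is N = 1001.
Check: g(1001) = 1/1001 < 1/1000; g(1000) = 1/1000 >= 1/1000. So N = 1001.

1001


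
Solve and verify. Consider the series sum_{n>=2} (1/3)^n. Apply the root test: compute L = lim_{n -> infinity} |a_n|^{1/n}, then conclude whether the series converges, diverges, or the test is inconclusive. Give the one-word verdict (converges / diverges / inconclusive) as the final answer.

Let a_n denote the general term. Form |a_n|^(1/n) and simplify:
|a_n|^(1/n) = 1/3
Take the limit as n -> infinity: L = 1/3.
Since L = 1/3 < 1, the root test implies convergence.

converges


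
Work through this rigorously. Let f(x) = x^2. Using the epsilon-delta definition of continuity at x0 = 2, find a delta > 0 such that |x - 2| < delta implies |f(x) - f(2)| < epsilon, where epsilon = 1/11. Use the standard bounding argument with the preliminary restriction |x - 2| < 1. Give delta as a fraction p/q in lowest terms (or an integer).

Factor: |x^2 - (2)^2| = |x - 2| * |x + 2|.
Impose |x - 2| < 1 first. Then |x + 2| = |(x - 2) + 2*(2)| <= |x - 2| + 2*|2| < 1 + 4 = 5.
So |x^2 - (2)^2| < delta * 5.
We need delta * 5 <= 1/11, i.e. delta <= 1/11/5 = 1/55.
Since 1/55 < 1, this is tighter than 1; take delta = 1/55.
So delta = 1/55 works.

1/55


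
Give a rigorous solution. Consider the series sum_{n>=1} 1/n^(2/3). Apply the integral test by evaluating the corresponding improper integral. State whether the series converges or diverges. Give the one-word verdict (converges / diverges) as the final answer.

Let f(x) = x^(-2/3). Then f is positive, continuous, and decreasing on [1, infinity), so the integral test applies.
Compute the improper integral int_{1}^infinity f(x) dx:
  antiderivative F(x) = 3*x^(1/3).
  As x -> infinity, F(x) -> infinity (since p = 2/3 < 1).
  So the integral diverges. By the integral test, the series diverges.

diverges


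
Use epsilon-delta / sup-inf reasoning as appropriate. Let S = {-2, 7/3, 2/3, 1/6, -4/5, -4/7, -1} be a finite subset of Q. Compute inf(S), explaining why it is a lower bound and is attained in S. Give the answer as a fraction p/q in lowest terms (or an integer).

S is finite, so inf(S) = min(S).
Sorted increasing:
-2, -1, -4/5, -4/7, 1/6, 2/3, 7/3
The extremum is -2.
For every x in S, x >= -2. And -2 is in S, so it is attained.
Therefore inf(S) = -2.

-2


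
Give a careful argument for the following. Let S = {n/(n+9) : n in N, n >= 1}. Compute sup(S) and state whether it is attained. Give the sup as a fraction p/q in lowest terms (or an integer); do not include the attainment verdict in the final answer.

Analysis:
- Values: 1/10, 2/11, 1/4, 4/13, ... strictly increasing.
- Minimum is 1/10 (n=1); inf = 1/10 (attained).
- n/(n+9) = 1 - 9/(n+9) -> 1 from below as n -> infinity, and never equals 1.
- So sup = 1 (not attained).
Conclusion: sup(S) = 1, not attained in S.

1


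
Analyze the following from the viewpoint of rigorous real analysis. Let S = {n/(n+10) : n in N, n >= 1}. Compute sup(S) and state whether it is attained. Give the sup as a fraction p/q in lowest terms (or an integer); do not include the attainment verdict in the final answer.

Analysis:
- Values: 1/11, 1/6, 3/13, 2/7, ... strictly increasing.
- Minimum is 1/11 (n=1); inf = 1/11 (attained).
- n/(n+10) = 1 - 10/(n+10) -> 1 from below as n -> infinity, and never equals 1.
- So sup = 1 (not attained).
Conclusion: sup(S) = 1, not attained in S.

1


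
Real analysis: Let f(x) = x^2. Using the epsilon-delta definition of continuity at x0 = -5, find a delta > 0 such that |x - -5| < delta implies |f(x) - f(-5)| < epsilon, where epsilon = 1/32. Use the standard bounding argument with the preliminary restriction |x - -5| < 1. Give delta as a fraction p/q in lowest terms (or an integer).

Factor: |x^2 - (-5)^2| = |x - -5| * |x + -5|.
Impose |x - -5| < 1 first. Then |x + -5| = |(x - -5) + 2*(-5)| <= |x - -5| + 2*|-5| < 1 + 10 = 11.
So |x^2 - (-5)^2| < delta * 11.
We need delta * 11 <= 1/32, i.e. delta <= 1/32/11 = 1/352.
Since 1/352 < 1, this is tighter than 1; take delta = 1/352.
So delta = 1/352 works.

1/352


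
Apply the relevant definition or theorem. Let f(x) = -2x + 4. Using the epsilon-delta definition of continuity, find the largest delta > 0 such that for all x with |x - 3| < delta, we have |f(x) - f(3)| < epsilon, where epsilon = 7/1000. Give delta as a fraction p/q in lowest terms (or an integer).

We compute f(3) = -2*(3) + 4 = -2.
|f(x) - f(3)| = |-2x + 4 - (-2)| = |-2(x - 3)| = 2|x - 3|.
We need 2|x - 3| < 7/1000, i.e. |x - 3| < 7/1000 / 2 = 7/2000.
So any delta <= 7/2000 works. Conversely, if delta > 7/2000, then x = 3 + 7/2000 satisfies |x - 3| = 7/2000 < delta but |f(x) - f(3)| = 2 * 7/2000 = 7/1000, which is not < 7/1000; so no larger delta works.
Hence the largest such delta is 7/2000.

7/2000


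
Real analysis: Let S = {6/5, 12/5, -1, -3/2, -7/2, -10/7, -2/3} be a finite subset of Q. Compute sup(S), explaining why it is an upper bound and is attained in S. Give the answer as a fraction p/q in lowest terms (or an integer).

S is finite, so sup(S) = max(S).
Sorted decreasing:
12/5, 6/5, -2/3, -1, -10/7, -3/2, -7/2
The extremum is 12/5.
For every x in S, x <= 12/5. And 12/5 is in S, so it is attained.
Therefore sup(S) = 12/5.

12/5


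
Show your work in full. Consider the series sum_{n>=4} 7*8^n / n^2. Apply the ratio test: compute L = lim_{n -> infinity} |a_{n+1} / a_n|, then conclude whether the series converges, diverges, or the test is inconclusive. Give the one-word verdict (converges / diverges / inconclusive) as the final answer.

Let a_n denote the general term. Form the ratio a_{n+1}/a_n and simplify:
a_{n+1}/a_n = 8*n^2/(n + 1)^2
Take the limit as n -> infinity: L = 8.
Since L = 8 > 1 (or L = infinity), the ratio test implies the series diverges.

diverges


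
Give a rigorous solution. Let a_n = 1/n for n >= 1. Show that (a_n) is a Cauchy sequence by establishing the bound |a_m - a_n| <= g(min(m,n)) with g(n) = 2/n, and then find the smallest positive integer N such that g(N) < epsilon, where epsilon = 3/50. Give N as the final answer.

For any m, n >= 1, by the triangle inequality:
|a_m - a_n| = |1/m - 1/n| <= 1/m + 1/n <= 2/min(m,n).
So g(n) = 2/n bounds the Cauchy difference. Since g(n) -> 0, (a_n) is Cauchy.
Now solve g(N) < 3/50: 2/N < 3/50 <=> N > 2 / (3/50) = 100/3.
The smallest integer strictly greater than 100/3 is N = 34.
Check: g(34) = 2/34 = 1/17 < 3/50; g(33) = 2/33 >= 3/50. So N = 34.

34


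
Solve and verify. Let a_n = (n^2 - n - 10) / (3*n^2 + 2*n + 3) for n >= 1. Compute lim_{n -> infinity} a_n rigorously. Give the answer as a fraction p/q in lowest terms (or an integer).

Divide numerator and denominator by n^2, the highest power:
numerator / n^2 = 1 - 1/n - 10/n^2
denominator / n^2 = 3 + 2/n + 3/n^2
As n -> infinity, all terms of the form c/n^k (k >= 1) tend to 0.
So numerator / n^2 -> 1 and denominator / n^2 -> 3.
Therefore lim a_n = 1/3.

1/3


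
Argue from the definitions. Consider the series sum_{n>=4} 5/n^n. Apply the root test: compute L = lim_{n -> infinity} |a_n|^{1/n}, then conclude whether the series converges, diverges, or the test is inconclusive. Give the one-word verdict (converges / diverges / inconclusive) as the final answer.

Let a_n denote the general term. Form |a_n|^(1/n) and simplify:
|a_n|^(1/n) = 5^(1/n)/n
Take the limit as n -> infinity: L = 0.
Since L = 0 < 1, the root test implies convergence.

converges


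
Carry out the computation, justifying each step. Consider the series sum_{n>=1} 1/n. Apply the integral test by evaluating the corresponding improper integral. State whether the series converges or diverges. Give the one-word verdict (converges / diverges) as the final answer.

Let f(x) = 1/x. Then f is positive, continuous, and decreasing on [1, infinity), so the integral test applies.
Compute the improper integral int_{1}^infinity f(x) dx:
  antiderivative F(x) = log(x).
  As x -> infinity, log(x) -> infinity.
  So int = infinity - log(1) = infinity. By the integral test, the series diverges.

diverges


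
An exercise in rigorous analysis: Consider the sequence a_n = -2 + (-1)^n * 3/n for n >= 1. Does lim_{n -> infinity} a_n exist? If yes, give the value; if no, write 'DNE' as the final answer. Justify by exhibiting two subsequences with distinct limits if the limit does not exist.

Examine the behaviour of a_n along subsequences.
Even-n subsequence a_{2k} = -2 + 3/(2k) -> -2. Odd-n subsequence a_{2k+1} = -2 - 3/(2k+1) -> -2. Both tend to -2, which suggests the limit is -2; verify directly.
|a_n - (-2)| = |(-1)^n * 3/n| = 3/n for every n >= 1.
Given epsilon > 0, choose a positive integer N > 3/epsilon. Then for all n >= N, |a_n - (-2)| = 3/n <= 3/N < epsilon.
So by the definition of the limit, lim a_n exists and equals -2.

-2


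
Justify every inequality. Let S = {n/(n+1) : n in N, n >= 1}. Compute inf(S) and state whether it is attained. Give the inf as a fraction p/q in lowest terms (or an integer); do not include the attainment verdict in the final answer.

Analysis:
- Values: 1/2, 2/3, 3/4, 4/5, ... strictly increasing.
- Minimum is 1/2 (n=1); inf = 1/2 (attained).
- n/(n+1) = 1 - 1/(n+1) -> 1 from below as n -> infinity, and never equals 1.
- So sup = 1 (not attained).
Conclusion: inf(S) = 1/2, attained in S.

1/2


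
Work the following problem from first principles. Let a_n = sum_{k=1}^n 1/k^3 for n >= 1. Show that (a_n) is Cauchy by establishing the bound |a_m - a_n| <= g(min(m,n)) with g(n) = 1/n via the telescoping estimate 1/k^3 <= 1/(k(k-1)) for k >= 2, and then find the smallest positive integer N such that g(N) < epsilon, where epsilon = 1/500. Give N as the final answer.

For m > n >= 1: |a_m - a_n| = sum_{k=n+1}^m 1/k^3.
Use 1/k^3 <= 1/(k(k-1)) = 1/(k-1) - 1/k for k >= 2 (which holds since k^3 >= k^2 >= k(k-1) for k >= 2):
sum_{k=n+1}^m 1/k^3 <= sum_{k=n+1}^m (1/(k-1) - 1/k) = 1/n - 1/m <= 1/n.
By symmetry the same bound holds with n,m swapped, so |a_m - a_n| <= 1/min(m,n) = g(min(m,n)). Since g(n) -> 0, (a_n) is Cauchy.
Now solve g(N) < 1/500: 1/N < 1/500 <=> N > 1/(1/500) = 500.
The smallest integer strictly greater than 500 is N = 501.
Check: g(501) = 1/501 < 1/500; g(500) = 1/500 >= 1/500. So N = 501.

501


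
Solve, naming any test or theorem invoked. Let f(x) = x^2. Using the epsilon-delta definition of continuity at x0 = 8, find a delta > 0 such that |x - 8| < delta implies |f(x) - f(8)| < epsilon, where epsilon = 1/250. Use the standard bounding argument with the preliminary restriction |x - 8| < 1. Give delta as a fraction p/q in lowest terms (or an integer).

Factor: |x^2 - (8)^2| = |x - 8| * |x + 8|.
Impose |x - 8| < 1 first. Then |x + 8| = |(x - 8) + 2*(8)| <= |x - 8| + 2*|8| < 1 + 16 = 17.
So |x^2 - (8)^2| < delta * 17.
We need delta * 17 <= 1/250, i.e. delta <= 1/250/17 = 1/4250.
Since 1/4250 < 1, this is tighter than 1; take delta = 1/4250.
So delta = 1/4250 works.

1/4250


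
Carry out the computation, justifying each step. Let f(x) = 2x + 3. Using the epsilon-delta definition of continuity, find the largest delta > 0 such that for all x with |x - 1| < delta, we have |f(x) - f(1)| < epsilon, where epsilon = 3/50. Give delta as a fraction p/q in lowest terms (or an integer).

We compute f(1) = 2*(1) + 3 = 5.
|f(x) - f(1)| = |2x + 3 - (5)| = |2(x - 1)| = 2|x - 1|.
We need 2|x - 1| < 3/50, i.e. |x - 1| < 3/50 / 2 = 3/100.
So any delta <= 3/100 works. Conversely, if delta > 3/100, then x = 1 + 3/100 satisfies |x - 1| = 3/100 < delta but |f(x) - f(1)| = 2 * 3/100 = 3/50, which is not < 3/50; so no larger delta works.
Hence the largest such delta is 3/100.

3/100


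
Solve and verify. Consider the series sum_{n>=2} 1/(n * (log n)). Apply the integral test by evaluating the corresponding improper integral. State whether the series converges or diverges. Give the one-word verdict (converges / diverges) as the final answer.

Let f(x) = 1/(x*log(x)). Then f is positive, continuous, and decreasing on [2, infinity), so the integral test applies.
Compute the improper integral int_{2}^infinity f(x) dx:
  antiderivative F(x) = log(log(x)).
  F(x) = log(log(x)) -> infinity as x -> infinity. The integral diverges, so by the integral test, the series diverges.

diverges


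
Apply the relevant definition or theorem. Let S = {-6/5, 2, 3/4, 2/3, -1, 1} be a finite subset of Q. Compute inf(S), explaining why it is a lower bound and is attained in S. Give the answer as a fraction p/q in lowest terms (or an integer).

S is finite, so inf(S) = min(S).
Sorted increasing:
-6/5, -1, 2/3, 3/4, 1, 2
The extremum is -6/5.
For every x in S, x >= -6/5. And -6/5 is in S, so it is attained.
Therefore inf(S) = -6/5.

-6/5


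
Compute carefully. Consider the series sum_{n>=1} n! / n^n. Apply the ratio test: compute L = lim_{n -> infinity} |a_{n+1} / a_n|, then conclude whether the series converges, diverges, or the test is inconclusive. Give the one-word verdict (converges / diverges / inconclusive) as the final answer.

Let a_n denote the general term. Form the ratio a_{n+1}/a_n and simplify:
a_{n+1}/a_n = (n/(n + 1))^n
Take the limit as n -> infinity: L = exp(-1).
Since L = exp(-1) < 1, the ratio test implies the series converges.

converges


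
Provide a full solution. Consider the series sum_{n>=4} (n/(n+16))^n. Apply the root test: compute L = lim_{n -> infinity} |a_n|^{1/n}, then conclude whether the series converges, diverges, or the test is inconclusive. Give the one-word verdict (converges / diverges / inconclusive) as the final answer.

Let a_n denote the general term. Form |a_n|^(1/n) and simplify:
|a_n|^(1/n) = n/(n + 16)
Take the limit as n -> infinity: L = 1.
Since L = 1, the root test is inconclusive. (In fact a_n = (n/(n+16))^n -> e^(-16) != 0, so the nth-term test shows divergence; but the root test itself gives no conclusion.)

inconclusive


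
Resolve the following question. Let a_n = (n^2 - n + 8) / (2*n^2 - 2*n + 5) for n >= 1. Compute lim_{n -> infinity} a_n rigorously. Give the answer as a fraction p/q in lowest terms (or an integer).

Divide numerator and denominator by n^2, the highest power:
numerator / n^2 = 1 - 1/n + 8/n^2
denominator / n^2 = 2 - 2/n + 5/n^2
As n -> infinity, all terms of the form c/n^k (k >= 1) tend to 0.
So numerator / n^2 -> 1 and denominator / n^2 -> 2.
Therefore lim a_n = 1/2.

1/2


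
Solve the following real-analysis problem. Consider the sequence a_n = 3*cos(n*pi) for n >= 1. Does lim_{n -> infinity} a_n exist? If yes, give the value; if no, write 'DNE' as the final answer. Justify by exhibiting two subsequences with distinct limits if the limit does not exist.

Examine the behaviour of a_n along subsequences.
cos(n*pi) = (-1)^n, so a_n = 3*(-1)^n. a_{2k} = 3 -> 3. a_{2k+1} = -3 -> -3.
Since these two subsequential limits are 3 and -3, distinct, the full sequence cannot converge (a convergent sequence has all subsequences tending to the same limit). So lim a_n does not exist.

DNE


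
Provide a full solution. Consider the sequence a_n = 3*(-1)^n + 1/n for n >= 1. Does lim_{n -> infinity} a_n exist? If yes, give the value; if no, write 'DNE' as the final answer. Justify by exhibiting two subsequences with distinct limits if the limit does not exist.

Examine the behaviour of a_n along subsequences.
a_{2k} = 3 + 1/(2k) -> 3. a_{2k+1} = -3 + 1/(2k+1) -> -3.
Since these two subsequential limits are 3 and -3, distinct, the full sequence cannot converge (a convergent sequence has all subsequences tending to the same limit). So lim a_n does not exist.

DNE


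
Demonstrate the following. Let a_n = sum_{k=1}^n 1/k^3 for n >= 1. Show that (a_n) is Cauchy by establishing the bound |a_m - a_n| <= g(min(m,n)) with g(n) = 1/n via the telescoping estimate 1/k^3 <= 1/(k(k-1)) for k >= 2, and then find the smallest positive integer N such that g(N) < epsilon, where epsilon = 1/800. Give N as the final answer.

For m > n >= 1: |a_m - a_n| = sum_{k=n+1}^m 1/k^3.
Use 1/k^3 <= 1/(k(k-1)) = 1/(k-1) - 1/k for k >= 2 (which holds since k^3 >= k^2 >= k(k-1) for k >= 2):
sum_{k=n+1}^m 1/k^3 <= sum_{k=n+1}^m (1/(k-1) - 1/k) = 1/n - 1/m <= 1/n.
By symmetry the same bound holds with n,m swapped, so |a_m - a_n| <= 1/min(m,n) = g(min(m,n)). Since g(n) -> 0, (a_n) is Cauchy.
Now solve g(N) < 1/800: 1/N < 1/800 <=> N > 1/(1/800) = 800.
The smallest integer strictly greater than 800 is N = 801.
Check: g(801) = 1/801 < 1/800; g(800) = 1/800 >= 1/800. So N = 801.

801


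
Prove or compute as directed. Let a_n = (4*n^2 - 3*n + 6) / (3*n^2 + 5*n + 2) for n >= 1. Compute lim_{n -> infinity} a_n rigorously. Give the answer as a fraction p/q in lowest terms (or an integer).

Divide numerator and denominator by n^2, the highest power:
numerator / n^2 = 4 - 3/n + 6/n^2
denominator / n^2 = 3 + 5/n + 2/n^2
As n -> infinity, all terms of the form c/n^k (k >= 1) tend to 0.
So numerator / n^2 -> 4 and denominator / n^2 -> 3.
Therefore lim a_n = 4/3.

4/3


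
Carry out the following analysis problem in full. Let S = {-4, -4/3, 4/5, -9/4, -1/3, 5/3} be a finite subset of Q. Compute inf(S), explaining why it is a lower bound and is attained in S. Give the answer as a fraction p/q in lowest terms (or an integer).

S is finite, so inf(S) = min(S).
Sorted increasing:
-4, -9/4, -4/3, -1/3, 4/5, 5/3
The extremum is -4.
For every x in S, x >= -4. And -4 is in S, so it is attained.
Therefore inf(S) = -4.

-4


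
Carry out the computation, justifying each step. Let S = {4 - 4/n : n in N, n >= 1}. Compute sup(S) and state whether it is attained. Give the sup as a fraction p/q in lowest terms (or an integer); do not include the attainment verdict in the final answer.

Analysis:
- Values: 0, 2, 8/3, 3, ... strictly increasing.
- Minimum is 0 (n=1); inf = 0 (attained).
- 4 - 4/n -> 4 from below; sup = 4, not attained.
Conclusion: sup(S) = 4, not attained in S.

4


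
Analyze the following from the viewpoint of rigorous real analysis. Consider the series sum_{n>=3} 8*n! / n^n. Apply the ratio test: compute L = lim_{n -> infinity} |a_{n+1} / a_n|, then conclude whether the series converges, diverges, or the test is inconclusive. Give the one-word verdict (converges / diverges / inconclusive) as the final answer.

Let a_n denote the general term. Form the ratio a_{n+1}/a_n and simplify:
a_{n+1}/a_n = (n/(n + 1))^n
Take the limit as n -> infinity: L = exp(-1).
Since L = exp(-1) < 1, the ratio test implies the series converges.

converges


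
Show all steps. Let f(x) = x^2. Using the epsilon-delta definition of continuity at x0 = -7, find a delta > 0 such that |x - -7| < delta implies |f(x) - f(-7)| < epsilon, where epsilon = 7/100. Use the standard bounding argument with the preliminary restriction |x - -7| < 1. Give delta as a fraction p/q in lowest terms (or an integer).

Factor: |x^2 - (-7)^2| = |x - -7| * |x + -7|.
Impose |x - -7| < 1 first. Then |x + -7| = |(x - -7) + 2*(-7)| <= |x - -7| + 2*|-7| < 1 + 14 = 15.
So |x^2 - (-7)^2| < delta * 15.
We need delta * 15 <= 7/100, i.e. delta <= 7/100/15 = 7/1500.
Since 7/1500 < 1, this is tighter than 1; take delta = 7/1500.
So delta = 7/1500 works.

7/1500


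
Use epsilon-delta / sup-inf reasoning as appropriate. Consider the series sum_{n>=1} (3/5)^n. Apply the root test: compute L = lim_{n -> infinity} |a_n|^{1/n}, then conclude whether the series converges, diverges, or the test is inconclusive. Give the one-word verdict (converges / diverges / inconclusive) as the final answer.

Let a_n denote the general term. Form |a_n|^(1/n) and simplify:
|a_n|^(1/n) = 3/5
Take the limit as n -> infinity: L = 3/5.
Since L = 3/5 < 1, the root test implies convergence.

converges


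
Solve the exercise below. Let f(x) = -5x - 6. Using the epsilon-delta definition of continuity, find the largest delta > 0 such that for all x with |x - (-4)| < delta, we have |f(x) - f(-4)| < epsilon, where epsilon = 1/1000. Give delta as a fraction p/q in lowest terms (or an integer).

We compute f(-4) = -5*(-4) - 6 = 14.
|f(x) - f(-4)| = |-5x - 6 - (14)| = |-5(x - (-4))| = 5|x - (-4)|.
We need 5|x - (-4)| < 1/1000, i.e. |x - (-4)| < 1/1000 / 5 = 1/5000.
So any delta <= 1/5000 works. Conversely, if delta > 1/5000, then x = -4 + 1/5000 satisfies |x - (-4)| = 1/5000 < delta but |f(x) - f(-4)| = 5 * 1/5000 = 1/1000, which is not < 1/1000; so no larger delta works.
Hence the largest such delta is 1/5000.

1/5000


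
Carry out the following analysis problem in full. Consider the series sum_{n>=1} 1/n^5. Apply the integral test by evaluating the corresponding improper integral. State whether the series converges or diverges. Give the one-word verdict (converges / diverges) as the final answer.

Let f(x) = x^(-5). Then f is positive, continuous, and decreasing on [1, infinity), so the integral test applies.
Compute the improper integral int_{1}^infinity f(x) dx:
  antiderivative F(x) = -1/(4*x^4).
  As x -> infinity, F(x) -> 0 (since p = 5 > 1).
  So int = F(infinity) - F(1) = 0 - (-1/4) = 1/4.
  Finite, so by the integral test, the series converges.

converges


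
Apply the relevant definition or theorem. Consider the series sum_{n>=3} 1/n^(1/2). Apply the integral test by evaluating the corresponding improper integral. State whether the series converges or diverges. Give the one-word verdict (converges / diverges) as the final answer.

Let f(x) = 1/sqrt(x). Then f is positive, continuous, and decreasing on [3, infinity), so the integral test applies.
Compute the improper integral int_{3}^infinity f(x) dx:
  antiderivative F(x) = 2*sqrt(x).
  As x -> infinity, F(x) -> infinity (since p = 1/2 < 1).
  So the integral diverges. By the integral test, the series diverges.

diverges


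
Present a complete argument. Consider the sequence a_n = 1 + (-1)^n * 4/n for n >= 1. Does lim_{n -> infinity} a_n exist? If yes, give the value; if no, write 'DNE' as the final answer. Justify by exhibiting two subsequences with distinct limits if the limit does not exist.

Examine the behaviour of a_n along subsequences.
Even-n subsequence a_{2k} = 1 + 4/(2k) -> 1. Odd-n subsequence a_{2k+1} = 1 - 4/(2k+1) -> 1. Both tend to 1, which suggests the limit is 1; verify directly.
|a_n - 1| = |(-1)^n * 4/n| = 4/n for every n >= 1.
Given epsilon > 0, choose a positive integer N > 4/epsilon. Then for all n >= N, |a_n - 1| = 4/n <= 4/N < epsilon.
So by the definition of the limit, lim a_n exists and equals 1.

1


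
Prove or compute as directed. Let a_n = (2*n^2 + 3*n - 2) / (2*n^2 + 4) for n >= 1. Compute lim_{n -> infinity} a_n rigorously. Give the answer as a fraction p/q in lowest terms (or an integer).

Divide numerator and denominator by n^2, the highest power:
numerator / n^2 = 2 + 3/n - 2/n^2
denominator / n^2 = 2 + 4/n^2
As n -> infinity, all terms of the form c/n^k (k >= 1) tend to 0.
So numerator / n^2 -> 2 and denominator / n^2 -> 2.
Therefore lim a_n = 1.

1


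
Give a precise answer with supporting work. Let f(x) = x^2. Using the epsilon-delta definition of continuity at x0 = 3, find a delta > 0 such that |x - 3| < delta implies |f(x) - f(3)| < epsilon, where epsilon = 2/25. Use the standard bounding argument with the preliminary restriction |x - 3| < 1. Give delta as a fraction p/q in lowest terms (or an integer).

Factor: |x^2 - (3)^2| = |x - 3| * |x + 3|.
Impose |x - 3| < 1 first. Then |x + 3| = |(x - 3) + 2*(3)| <= |x - 3| + 2*|3| < 1 + 6 = 7.
So |x^2 - (3)^2| < delta * 7.
We need delta * 7 <= 2/25, i.e. delta <= 2/25/7 = 2/175.
Since 2/175 < 1, this is tighter than 1; take delta = 2/175.
So delta = 2/175 works.

2/175


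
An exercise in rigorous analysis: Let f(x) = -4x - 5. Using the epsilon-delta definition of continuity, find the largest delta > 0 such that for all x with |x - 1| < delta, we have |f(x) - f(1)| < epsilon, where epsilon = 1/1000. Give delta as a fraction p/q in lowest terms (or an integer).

We compute f(1) = -4*(1) - 5 = -9.
|f(x) - f(1)| = |-4x - 5 - (-9)| = |-4(x - 1)| = 4|x - 1|.
We need 4|x - 1| < 1/1000, i.e. |x - 1| < 1/1000 / 4 = 1/4000.
So any delta <= 1/4000 works. Conversely, if delta > 1/4000, then x = 1 + 1/4000 satisfies |x - 1| = 1/4000 < delta but |f(x) - f(1)| = 4 * 1/4000 = 1/1000, which is not < 1/1000; so no larger delta works.
Hence the largest such delta is 1/4000.

1/4000
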